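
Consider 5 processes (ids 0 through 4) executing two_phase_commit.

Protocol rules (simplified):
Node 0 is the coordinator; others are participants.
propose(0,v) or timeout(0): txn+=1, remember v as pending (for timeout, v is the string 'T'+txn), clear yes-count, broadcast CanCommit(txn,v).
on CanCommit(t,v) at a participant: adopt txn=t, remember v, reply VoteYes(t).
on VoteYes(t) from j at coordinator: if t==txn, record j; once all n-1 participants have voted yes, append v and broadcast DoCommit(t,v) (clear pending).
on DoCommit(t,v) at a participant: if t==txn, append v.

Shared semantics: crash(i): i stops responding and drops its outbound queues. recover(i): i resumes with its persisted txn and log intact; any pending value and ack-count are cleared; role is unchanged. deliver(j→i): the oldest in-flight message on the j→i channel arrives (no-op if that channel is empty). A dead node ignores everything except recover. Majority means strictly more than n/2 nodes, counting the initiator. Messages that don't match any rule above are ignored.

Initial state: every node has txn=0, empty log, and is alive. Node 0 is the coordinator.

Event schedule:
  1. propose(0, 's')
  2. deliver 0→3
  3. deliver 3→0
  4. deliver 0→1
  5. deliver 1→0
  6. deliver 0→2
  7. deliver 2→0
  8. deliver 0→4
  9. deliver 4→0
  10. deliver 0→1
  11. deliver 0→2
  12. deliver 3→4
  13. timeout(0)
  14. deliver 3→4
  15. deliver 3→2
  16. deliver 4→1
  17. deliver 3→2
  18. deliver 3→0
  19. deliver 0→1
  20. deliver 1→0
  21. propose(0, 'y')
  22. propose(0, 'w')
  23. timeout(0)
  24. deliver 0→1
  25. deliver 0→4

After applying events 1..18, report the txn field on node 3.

1. propose(0,'s'):  <0:coor t1 ->
2. deliver 0→3:  <3:part t1 ->
3. deliver 3→0:  nop
4. deliver 0→1:  <1:part t1 ->
5. deliver 1→0:  nop
6. deliver 0→2:  <2:part t1 ->
7. deliver 2→0:  nop
8. deliver 0→4:  <4:part t1 ->
9. deliver 4→0:  <0:coor t1 s>
10. deliver 0→1:  <1:part t1 s>
11. deliver 0→2:  <2:part t1 s>
12. deliver 3→4:  nop
13. timeout(0):  <0:coor t2 s>
14. deliver 3→4:  nop
15. deliver 3→2:  nop
16. deliver 4→1:  nop
17. deliver 3→2:  nop
18. deliver 3→0:  nop

1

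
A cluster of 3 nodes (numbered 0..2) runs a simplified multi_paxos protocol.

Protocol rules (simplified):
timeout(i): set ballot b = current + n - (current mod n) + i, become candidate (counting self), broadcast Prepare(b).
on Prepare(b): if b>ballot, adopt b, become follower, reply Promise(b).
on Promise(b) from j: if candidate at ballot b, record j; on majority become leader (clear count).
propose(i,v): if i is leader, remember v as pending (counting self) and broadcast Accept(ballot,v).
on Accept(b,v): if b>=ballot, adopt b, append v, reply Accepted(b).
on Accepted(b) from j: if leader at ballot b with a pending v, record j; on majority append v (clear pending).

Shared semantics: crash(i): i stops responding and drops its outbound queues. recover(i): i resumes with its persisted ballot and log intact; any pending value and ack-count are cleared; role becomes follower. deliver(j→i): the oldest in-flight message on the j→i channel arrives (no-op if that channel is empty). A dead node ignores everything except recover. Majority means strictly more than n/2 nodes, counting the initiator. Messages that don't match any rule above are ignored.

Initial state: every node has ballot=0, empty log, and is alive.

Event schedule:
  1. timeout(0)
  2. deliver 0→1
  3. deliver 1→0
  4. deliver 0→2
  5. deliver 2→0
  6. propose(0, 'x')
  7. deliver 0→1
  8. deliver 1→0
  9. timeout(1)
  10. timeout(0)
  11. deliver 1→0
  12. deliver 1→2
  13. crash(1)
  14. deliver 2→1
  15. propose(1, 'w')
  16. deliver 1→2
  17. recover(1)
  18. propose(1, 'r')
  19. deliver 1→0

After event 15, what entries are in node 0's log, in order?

x

1. timeout(0):  <0:cand b3 ->
2. deliver 0→1:  <1:foll b3 ->
3. deliver 1→0:  <0:lead b3 ->
4. deliver 0→2:  <2:foll b3 ->
5. deliver 2→0:  nop
6. propose(0,'x'):  nop
7. deliver 0→1:  <1:foll b3 x>
8. deliver 1→0:  <0:lead b3 x>
9. timeout(1):  <1:cand b7 x>
10. timeout(0):  <0:cand b6 x>
11. deliver 1→0:  <0:foll b7 x>
12. deliver 1→2:  <2:foll b7 ->
13. crash(1):  <1:✗cand b7 x>
14. deliver 2→1:  nop
15. propose(1,'w'):  nop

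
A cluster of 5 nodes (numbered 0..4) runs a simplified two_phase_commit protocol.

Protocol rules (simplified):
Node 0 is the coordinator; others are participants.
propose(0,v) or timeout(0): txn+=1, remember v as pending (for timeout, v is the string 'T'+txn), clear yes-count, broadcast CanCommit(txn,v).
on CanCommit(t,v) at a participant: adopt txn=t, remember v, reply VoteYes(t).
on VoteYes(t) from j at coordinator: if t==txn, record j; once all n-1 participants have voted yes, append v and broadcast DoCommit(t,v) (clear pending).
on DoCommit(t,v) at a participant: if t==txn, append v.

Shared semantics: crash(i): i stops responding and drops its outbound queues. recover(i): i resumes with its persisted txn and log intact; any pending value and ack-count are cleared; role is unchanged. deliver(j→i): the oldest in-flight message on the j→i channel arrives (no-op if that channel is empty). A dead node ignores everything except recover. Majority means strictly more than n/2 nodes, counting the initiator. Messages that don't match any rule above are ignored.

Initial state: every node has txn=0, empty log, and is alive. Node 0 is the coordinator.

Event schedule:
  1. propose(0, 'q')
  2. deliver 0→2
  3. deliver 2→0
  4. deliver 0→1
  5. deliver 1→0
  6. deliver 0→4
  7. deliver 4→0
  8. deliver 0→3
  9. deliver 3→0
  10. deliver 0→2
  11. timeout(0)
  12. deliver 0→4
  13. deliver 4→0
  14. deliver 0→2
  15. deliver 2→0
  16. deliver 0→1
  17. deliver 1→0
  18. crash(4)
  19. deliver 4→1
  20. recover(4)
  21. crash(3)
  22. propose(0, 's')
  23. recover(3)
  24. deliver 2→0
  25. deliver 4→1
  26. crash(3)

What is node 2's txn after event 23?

2

1. propose(0,'q'):  <0:coor t1 ->
2. deliver 0→2:  <2:part t1 ->
3. deliver 2→0:  nop
4. deliver 0→1:  <1:part t1 ->
5. deliver 1→0:  nop
6. deliver 0→4:  <4:part t1 ->
7. deliver 4→0:  nop
8. deliver 0→3:  <3:part t1 ->
9. deliver 3→0:  <0:coor t1 q>
10. deliver 0→2:  <2:part t1 q>
11. timeout(0):  <0:coor t2 q>
12. deliver 0→4:  <4:part t1 q>
13. deliver 4→0:  nop
14. deliver 0→2:  <2:part t2 q>
15. deliver 2→0:  nop
16. deliver 0→1:  <1:part t1 q>
17. deliver 1→0:  nop
18. crash(4):  <4:✗part t1 q>
19. deliver 4→1:  nop
20. recover(4):  <4:part t1 q>
21. crash(3):  <3:✗part t1 ->
22. propose(0,'s'):  <0:coor t3 q>
23. recover(3):  <3:part t1 ->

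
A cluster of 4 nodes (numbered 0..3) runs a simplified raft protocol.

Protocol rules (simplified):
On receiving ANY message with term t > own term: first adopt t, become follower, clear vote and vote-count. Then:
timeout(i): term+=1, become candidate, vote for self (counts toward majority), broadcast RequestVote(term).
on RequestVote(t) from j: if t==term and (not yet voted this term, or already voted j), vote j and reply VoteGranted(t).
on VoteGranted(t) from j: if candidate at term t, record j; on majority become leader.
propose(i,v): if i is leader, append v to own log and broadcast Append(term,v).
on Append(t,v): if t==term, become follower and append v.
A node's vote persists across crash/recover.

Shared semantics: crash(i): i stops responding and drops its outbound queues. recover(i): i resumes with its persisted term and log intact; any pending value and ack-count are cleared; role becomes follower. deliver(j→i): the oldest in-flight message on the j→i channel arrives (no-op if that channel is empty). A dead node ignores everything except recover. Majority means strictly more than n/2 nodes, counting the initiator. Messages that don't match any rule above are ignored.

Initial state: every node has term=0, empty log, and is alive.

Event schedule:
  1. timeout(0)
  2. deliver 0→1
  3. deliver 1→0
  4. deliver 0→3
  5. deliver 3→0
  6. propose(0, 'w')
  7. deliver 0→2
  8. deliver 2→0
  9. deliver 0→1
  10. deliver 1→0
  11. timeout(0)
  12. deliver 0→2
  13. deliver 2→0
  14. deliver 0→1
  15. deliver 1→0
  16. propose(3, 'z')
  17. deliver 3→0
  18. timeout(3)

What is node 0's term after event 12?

2

e1 timeout(0): 0[cand,t=1,-]
e2 deliver 0→1: 1[foll,t=1,-]
e3 deliver 1→0: ·
e4 deliver 0→3: 3[foll,t=1,-]
e5 deliver 3→0: 0[lead,t=1,-]
e6 propose(0,'w'): 0[lead,t=1,w]
e7 deliver 0→2: 2[foll,t=1,-]
e8 deliver 2→0: ·
e9 deliver 0→1: 1[foll,t=1,w]
e10 deliver 1→0: ·
e11 timeout(0): 0[cand,t=2,w]
e12 deliver 0→2: 2[foll,t=1,w]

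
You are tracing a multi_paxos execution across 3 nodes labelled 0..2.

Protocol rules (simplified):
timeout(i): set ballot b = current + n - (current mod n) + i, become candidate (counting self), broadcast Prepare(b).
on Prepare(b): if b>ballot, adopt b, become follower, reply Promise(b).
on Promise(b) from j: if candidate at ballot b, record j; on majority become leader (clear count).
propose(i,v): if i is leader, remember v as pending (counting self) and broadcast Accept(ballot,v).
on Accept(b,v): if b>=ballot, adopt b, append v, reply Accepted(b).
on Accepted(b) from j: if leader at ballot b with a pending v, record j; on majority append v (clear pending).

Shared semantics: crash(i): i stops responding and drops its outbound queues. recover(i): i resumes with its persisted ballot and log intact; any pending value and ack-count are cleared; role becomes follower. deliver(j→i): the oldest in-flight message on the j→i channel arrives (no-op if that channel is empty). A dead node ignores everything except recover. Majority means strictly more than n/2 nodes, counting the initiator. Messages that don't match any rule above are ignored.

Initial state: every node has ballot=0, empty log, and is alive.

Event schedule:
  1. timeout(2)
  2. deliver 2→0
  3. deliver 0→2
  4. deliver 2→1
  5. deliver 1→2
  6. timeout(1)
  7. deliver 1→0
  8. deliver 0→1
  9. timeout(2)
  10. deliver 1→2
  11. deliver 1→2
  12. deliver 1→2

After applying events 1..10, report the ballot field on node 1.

7

[1] timeout(2) → N2(cand b5 [-])
[2] deliver 2→0 → N0(foll b5 [-])
[3] deliver 0→2 → N2(lead b5 [-])
[4] deliver 2→1 → N1(foll b5 [-])
[5] deliver 1→2 → ∅
[6] timeout(1) → N1(cand b7 [-])
[7] deliver 1→0 → N0(foll b7 [-])
[8] deliver 0→1 → N1(lead b7 [-])
[9] timeout(2) → N2(cand b8 [-])
[10] deliver 1→2 → ∅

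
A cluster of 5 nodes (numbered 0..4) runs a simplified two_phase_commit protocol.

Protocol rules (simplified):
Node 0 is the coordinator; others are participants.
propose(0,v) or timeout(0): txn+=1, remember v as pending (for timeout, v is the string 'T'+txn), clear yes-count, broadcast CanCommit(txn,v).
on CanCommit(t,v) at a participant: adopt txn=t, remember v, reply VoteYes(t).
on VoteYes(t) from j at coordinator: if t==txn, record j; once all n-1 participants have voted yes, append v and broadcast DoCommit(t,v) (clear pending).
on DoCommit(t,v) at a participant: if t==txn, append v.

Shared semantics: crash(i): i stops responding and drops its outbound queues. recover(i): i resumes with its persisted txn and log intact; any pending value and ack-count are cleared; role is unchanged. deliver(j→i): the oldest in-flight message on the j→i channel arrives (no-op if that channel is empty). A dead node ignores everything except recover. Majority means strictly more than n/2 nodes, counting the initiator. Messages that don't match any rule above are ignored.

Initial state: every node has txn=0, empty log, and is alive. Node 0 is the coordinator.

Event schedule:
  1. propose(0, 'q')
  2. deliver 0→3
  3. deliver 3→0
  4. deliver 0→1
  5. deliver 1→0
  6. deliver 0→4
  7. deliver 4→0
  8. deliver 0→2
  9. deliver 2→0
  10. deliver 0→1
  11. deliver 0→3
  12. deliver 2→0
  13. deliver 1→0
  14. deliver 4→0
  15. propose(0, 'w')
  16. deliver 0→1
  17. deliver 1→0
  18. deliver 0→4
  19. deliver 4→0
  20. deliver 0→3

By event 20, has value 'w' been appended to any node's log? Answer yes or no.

no

[1] propose(0,'q') → N0(coor t1 [-])
[2] deliver 0→3 → N3(part t1 [-])
[3] deliver 3→0 → ∅
[4] deliver 0→1 → N1(part t1 [-])
[5] deliver 1→0 → ∅
[6] deliver 0→4 → N4(part t1 [-])
[7] deliver 4→0 → ∅
[8] deliver 0→2 → N2(part t1 [-])
[9] deliver 2→0 → N0(coor t1 [q])
[10] deliver 0→1 → N1(part t1 [q])
[11] deliver 0→3 → N3(part t1 [q])
[12] deliver 2→0 → ∅
[13] deliver 1→0 → ∅
[14] deliver 4→0 → ∅
[15] propose(0,'w') → N0(coor t2 [q])
[16] deliver 0→1 → N1(part t2 [q])
[17] deliver 1→0 → ∅
[18] deliver 0→4 → N4(part t1 [q])
[19] deliver 4→0 → ∅
[20] deliver 0→3 → N3(part t2 [q])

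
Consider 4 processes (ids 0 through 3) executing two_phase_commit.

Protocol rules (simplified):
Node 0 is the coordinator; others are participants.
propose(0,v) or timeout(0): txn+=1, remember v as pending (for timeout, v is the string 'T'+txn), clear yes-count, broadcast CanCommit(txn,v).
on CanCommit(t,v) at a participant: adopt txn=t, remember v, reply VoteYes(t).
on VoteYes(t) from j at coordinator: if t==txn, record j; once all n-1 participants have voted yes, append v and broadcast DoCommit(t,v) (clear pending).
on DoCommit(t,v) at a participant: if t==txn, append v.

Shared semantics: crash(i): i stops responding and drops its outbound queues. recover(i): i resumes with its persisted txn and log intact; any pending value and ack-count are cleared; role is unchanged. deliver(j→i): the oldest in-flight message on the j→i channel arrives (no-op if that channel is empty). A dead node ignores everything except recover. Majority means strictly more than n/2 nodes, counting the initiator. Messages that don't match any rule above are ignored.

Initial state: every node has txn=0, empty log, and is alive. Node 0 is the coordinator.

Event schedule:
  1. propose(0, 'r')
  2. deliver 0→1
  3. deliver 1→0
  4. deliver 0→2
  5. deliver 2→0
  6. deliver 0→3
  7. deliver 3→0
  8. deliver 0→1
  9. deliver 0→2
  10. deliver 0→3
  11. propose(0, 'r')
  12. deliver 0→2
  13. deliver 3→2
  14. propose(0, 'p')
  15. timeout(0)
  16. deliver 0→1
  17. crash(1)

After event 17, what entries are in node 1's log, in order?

1. propose(0,'r'):  <0:coor t1 ->
2. deliver 0→1:  <1:part t1 ->
3. deliver 1→0:  nop
4. deliver 0→2:  <2:part t1 ->
5. deliver 2→0:  nop
6. deliver 0→3:  <3:part t1 ->
7. deliver 3→0:  <0:coor t1 r>
8. deliver 0→1:  <1:part t1 r>
9. deliver 0→2:  <2:part t1 r>
10. deliver 0→3:  <3:part t1 r>
11. propose(0,'r'):  <0:coor t2 r>
12. deliver 0→2:  <2:part t2 r>
13. deliver 3→2:  nop
14. propose(0,'p'):  <0:coor t3 r>
15. timeout(0):  <0:coor t4 r>
16. deliver 0→1:  <1:part t2 r>
17. crash(1):  <1:✗part t2 r>

r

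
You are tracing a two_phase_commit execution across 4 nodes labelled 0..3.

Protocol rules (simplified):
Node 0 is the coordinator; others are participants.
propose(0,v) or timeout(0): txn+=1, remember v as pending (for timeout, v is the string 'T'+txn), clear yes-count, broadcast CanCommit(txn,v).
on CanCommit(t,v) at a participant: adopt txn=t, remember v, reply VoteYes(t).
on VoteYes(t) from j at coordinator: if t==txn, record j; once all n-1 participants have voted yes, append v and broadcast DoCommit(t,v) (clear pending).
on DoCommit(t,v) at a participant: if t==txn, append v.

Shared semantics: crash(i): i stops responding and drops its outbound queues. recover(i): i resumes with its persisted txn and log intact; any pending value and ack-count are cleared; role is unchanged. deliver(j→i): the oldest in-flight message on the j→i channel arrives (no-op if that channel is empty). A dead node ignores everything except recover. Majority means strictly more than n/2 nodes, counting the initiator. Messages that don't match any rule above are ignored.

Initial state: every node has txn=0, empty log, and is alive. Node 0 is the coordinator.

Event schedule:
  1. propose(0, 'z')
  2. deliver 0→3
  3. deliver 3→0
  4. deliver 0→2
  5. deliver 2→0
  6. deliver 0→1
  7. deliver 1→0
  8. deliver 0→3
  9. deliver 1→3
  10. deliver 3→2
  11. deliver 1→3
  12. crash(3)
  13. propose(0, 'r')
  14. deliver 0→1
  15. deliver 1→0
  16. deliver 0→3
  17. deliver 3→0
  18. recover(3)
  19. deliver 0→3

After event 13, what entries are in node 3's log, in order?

[1] propose(0,'z') → N0(coor t1 [-])
[2] deliver 0→3 → N3(part t1 [-])
[3] deliver 3→0 → ∅
[4] deliver 0→2 → N2(part t1 [-])
[5] deliver 2→0 → ∅
[6] deliver 0→1 → N1(part t1 [-])
[7] deliver 1→0 → N0(coor t1 [z])
[8] deliver 0→3 → N3(part t1 [z])
[9] deliver 1→3 → ∅
[10] deliver 3→2 → ∅
[11] deliver 1→3 → ∅
[12] crash(3) → N3(✗part t1 [z])
[13] propose(0,'r') → N0(coor t2 [z])

z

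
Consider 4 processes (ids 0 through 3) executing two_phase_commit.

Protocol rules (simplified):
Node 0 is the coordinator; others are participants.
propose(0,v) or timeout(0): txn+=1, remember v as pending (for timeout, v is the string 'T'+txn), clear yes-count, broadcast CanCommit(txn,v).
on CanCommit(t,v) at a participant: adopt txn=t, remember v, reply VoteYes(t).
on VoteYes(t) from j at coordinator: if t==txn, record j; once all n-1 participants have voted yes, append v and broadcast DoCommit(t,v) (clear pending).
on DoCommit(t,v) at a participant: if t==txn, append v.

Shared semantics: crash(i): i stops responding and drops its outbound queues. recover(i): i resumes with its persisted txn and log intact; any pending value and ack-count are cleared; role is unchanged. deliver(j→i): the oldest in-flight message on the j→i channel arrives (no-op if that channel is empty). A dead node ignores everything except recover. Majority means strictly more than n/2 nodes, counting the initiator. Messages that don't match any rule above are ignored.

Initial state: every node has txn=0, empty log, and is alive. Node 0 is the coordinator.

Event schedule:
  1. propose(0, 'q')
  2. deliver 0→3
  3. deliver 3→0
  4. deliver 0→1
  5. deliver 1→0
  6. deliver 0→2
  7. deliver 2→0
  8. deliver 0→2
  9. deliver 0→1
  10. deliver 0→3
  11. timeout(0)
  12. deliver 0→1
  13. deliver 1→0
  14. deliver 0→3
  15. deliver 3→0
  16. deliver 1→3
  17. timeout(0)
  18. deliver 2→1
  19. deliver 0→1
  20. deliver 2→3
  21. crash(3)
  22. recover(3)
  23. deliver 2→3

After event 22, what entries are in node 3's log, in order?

step 1 propose(0,'q'): 0={coor,t=1,log=-}
step 2 deliver 0→3: 3={part,t=1,log=-}
step 3 deliver 3→0: —
step 4 deliver 0→1: 1={part,t=1,log=-}
step 5 deliver 1→0: —
step 6 deliver 0→2: 2={part,t=1,log=-}
step 7 deliver 2→0: 0={coor,t=1,log=q}
step 8 deliver 0→2: 2={part,t=1,log=q}
step 9 deliver 0→1: 1={part,t=1,log=q}
step 10 deliver 0→3: 3={part,t=1,log=q}
step 11 timeout(0): 0={coor,t=2,log=q}
step 12 deliver 0→1: 1={part,t=2,log=q}
step 13 deliver 1→0: —
step 14 deliver 0→3: 3={part,t=2,log=q}
step 15 deliver 3→0: —
step 16 deliver 1→3: —
step 17 timeout(0): 0={coor,t=3,log=q}
step 18 deliver 2→1: —
step 19 deliver 0→1: 1={part,t=3,log=q}
step 20 deliver 2→3: —
step 21 crash(3): 3={✗part,t=2,log=q}
step 22 recover(3): 3={part,t=2,log=q}

q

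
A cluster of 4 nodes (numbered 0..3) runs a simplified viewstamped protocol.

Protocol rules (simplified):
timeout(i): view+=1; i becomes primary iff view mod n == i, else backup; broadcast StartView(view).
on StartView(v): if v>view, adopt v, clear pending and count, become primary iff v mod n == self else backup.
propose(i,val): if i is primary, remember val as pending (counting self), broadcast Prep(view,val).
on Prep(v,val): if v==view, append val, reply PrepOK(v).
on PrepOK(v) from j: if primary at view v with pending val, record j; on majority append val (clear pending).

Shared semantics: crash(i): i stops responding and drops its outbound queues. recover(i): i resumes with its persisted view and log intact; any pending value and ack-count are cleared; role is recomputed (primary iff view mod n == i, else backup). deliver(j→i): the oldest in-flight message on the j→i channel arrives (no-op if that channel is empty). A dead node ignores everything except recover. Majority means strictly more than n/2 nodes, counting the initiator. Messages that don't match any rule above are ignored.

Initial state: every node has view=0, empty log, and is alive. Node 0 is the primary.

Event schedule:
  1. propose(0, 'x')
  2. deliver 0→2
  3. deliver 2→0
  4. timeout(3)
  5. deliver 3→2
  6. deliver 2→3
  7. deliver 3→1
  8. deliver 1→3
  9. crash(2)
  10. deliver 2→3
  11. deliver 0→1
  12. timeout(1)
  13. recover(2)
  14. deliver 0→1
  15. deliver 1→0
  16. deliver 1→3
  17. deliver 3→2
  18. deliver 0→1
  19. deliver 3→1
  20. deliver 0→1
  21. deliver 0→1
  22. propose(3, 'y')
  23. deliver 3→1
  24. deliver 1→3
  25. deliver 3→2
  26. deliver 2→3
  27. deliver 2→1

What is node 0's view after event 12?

0

step 1 propose(0,'x'): —
step 2 deliver 0→2: 2={back,v=0,log=x}
step 3 deliver 2→0: —
step 4 timeout(3): 3={back,v=1,log=-}
step 5 deliver 3→2: 2={back,v=1,log=x}
step 6 deliver 2→3: —
step 7 deliver 3→1: 1={prim,v=1,log=-}
step 8 deliver 1→3: —
step 9 crash(2): 2={✗back,v=1,log=x}
step 10 deliver 2→3: —
step 11 deliver 0→1: —
step 12 timeout(1): 1={back,v=2,log=-}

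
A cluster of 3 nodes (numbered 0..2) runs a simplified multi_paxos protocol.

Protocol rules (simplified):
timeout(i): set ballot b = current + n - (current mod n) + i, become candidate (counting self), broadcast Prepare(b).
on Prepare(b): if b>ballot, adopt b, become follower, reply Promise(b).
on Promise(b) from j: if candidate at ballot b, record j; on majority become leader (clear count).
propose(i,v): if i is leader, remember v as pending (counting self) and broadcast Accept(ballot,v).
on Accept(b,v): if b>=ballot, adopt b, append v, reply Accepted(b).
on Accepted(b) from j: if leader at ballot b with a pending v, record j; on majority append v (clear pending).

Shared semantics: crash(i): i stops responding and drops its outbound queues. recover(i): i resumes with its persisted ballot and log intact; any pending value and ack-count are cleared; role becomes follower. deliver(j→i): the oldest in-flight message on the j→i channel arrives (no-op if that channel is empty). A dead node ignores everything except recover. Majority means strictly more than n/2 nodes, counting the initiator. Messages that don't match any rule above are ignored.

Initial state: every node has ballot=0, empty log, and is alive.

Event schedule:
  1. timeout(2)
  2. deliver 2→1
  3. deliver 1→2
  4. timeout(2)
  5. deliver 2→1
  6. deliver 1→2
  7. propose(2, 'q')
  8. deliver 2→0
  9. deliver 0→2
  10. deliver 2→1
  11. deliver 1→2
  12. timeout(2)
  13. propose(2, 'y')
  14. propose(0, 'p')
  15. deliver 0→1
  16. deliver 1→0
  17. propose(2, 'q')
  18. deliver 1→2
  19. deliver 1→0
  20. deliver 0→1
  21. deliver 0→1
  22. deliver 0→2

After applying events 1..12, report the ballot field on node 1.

8

step 1 timeout(2): 2={cand,b=5,log=-}
step 2 deliver 2→1: 1={foll,b=5,log=-}
step 3 deliver 1→2: 2={lead,b=5,log=-}
step 4 timeout(2): 2={cand,b=8,log=-}
step 5 deliver 2→1: 1={foll,b=8,log=-}
step 6 deliver 1→2: 2={lead,b=8,log=-}
step 7 propose(2,'q'): —
step 8 deliver 2→0: 0={foll,b=5,log=-}
step 9 deliver 0→2: —
step 10 deliver 2→1: 1={foll,b=8,log=q}
step 11 deliver 1→2: 2={lead,b=8,log=q}
step 12 timeout(2): 2={cand,b=11,log=q}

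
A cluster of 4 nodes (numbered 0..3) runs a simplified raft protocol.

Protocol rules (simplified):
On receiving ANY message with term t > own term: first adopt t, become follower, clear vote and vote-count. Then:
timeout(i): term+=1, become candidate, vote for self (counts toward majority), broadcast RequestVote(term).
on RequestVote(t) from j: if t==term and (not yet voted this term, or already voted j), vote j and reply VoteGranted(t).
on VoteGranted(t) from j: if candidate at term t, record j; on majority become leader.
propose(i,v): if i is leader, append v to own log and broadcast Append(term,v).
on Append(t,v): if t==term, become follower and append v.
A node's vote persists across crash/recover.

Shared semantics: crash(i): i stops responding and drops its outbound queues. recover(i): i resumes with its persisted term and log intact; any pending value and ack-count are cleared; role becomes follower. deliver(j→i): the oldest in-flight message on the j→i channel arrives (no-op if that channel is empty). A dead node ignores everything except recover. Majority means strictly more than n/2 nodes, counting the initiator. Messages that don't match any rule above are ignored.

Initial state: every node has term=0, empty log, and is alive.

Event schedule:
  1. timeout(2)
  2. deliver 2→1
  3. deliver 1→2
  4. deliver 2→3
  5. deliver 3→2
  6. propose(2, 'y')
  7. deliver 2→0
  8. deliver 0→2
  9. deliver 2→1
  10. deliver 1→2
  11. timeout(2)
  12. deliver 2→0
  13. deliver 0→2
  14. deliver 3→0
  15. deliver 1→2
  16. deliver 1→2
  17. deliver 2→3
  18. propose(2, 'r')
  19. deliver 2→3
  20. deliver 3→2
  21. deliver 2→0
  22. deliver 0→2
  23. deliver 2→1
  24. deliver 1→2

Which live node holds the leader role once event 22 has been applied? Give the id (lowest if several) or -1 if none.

1. timeout(2):  <2:cand t1 ->
2. deliver 2→1:  <1:foll t1 ->
3. deliver 1→2:  nop
4. deliver 2→3:  <3:foll t1 ->
5. deliver 3→2:  <2:lead t1 ->
6. propose(2,'y'):  <2:lead t1 y>
7. deliver 2→0:  <0:foll t1 ->
8. deliver 0→2:  nop
9. deliver 2→1:  <1:foll t1 y>
10. deliver 1→2:  nop
11. timeout(2):  <2:cand t2 y>
12. deliver 2→0:  <0:foll t1 y>
13. deliver 0→2:  nop
14. deliver 3→0:  nop
15. deliver 1→2:  nop
16. deliver 1→2:  nop
17. deliver 2→3:  <3:foll t1 y>
18. propose(2,'r'):  nop
19. deliver 2→3:  <3:foll t2 y>
20. deliver 3→2:  nop
21. deliver 2→0:  <0:foll t2 y>
22. deliver 0→2:  <2:lead t2 y>

2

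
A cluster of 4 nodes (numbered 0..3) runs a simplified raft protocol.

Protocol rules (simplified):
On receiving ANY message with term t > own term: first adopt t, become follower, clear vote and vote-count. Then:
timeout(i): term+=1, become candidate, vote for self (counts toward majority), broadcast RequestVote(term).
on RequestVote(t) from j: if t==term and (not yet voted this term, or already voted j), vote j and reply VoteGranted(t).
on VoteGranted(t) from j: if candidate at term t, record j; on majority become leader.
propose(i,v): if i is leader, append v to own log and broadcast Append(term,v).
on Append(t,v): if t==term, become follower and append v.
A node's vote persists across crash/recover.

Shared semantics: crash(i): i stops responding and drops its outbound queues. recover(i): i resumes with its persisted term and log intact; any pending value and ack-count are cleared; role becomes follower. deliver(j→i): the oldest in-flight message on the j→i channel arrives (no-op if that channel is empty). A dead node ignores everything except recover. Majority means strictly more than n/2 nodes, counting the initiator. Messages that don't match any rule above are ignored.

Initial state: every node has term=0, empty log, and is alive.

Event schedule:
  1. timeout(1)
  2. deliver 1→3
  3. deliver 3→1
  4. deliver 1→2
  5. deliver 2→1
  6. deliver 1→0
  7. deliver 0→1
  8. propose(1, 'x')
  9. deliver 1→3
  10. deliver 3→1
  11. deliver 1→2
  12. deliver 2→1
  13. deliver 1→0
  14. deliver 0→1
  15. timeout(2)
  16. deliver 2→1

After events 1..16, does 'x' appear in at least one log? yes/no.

yes

[1] timeout(1) → N1(cand t1 [-])
[2] deliver 1→3 → N3(foll t1 [-])
[3] deliver 3→1 → ∅
[4] deliver 1→2 → N2(foll t1 [-])
[5] deliver 2→1 → N1(lead t1 [-])
[6] deliver 1→0 → N0(foll t1 [-])
[7] deliver 0→1 → ∅
[8] propose(1,'x') → N1(lead t1 [x])
[9] deliver 1→3 → N3(foll t1 [x])
[10] deliver 3→1 → ∅
[11] deliver 1→2 → N2(foll t1 [x])
[12] deliver 2→1 → ∅
[13] deliver 1→0 → N0(foll t1 [x])
[14] deliver 0→1 → ∅
[15] timeout(2) → N2(cand t2 [x])
[16] deliver 2→1 → N1(foll t2 [x])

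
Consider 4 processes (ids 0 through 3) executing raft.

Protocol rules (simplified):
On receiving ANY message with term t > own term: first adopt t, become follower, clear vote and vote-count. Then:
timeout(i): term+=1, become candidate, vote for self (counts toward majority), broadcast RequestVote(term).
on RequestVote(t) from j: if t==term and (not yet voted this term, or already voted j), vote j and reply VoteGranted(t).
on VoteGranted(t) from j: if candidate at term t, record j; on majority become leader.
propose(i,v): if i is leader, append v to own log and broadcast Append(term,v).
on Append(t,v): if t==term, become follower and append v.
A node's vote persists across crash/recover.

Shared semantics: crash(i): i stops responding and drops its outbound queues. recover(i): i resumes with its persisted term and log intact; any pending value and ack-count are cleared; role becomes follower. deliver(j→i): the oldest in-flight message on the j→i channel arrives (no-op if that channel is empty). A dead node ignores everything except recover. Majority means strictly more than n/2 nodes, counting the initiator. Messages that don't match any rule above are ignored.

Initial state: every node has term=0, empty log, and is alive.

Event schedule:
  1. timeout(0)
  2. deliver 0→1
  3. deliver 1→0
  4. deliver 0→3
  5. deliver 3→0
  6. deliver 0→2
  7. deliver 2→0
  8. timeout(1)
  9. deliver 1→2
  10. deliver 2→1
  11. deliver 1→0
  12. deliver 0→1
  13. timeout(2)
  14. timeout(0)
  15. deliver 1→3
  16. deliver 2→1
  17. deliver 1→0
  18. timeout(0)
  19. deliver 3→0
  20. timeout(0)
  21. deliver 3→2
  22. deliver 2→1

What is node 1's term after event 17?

after 1 — timeout(0): n0:cand/t1/[-]
after 2 — deliver 0→1: n1:foll/t1/[-]
after 3 — deliver 1→0: ·
after 4 — deliver 0→3: n3:foll/t1/[-]
after 5 — deliver 3→0: n0:lead/t1/[-]
after 6 — deliver 0→2: n2:foll/t1/[-]
after 7 — deliver 2→0: ·
after 8 — timeout(1): n1:cand/t2/[-]
after 9 — deliver 1→2: n2:foll/t2/[-]
after 10 — deliver 2→1: ·
after 11 — deliver 1→0: n0:foll/t2/[-]
after 12 — deliver 0→1: n1:lead/t2/[-]
after 13 — timeout(2): n2:cand/t3/[-]
after 14 — timeout(0): n0:cand/t3/[-]
after 15 — deliver 1→3: n3:foll/t2/[-]
after 16 — deliver 2→1: n1:foll/t3/[-]
after 17 — deliver 1→0: ·

3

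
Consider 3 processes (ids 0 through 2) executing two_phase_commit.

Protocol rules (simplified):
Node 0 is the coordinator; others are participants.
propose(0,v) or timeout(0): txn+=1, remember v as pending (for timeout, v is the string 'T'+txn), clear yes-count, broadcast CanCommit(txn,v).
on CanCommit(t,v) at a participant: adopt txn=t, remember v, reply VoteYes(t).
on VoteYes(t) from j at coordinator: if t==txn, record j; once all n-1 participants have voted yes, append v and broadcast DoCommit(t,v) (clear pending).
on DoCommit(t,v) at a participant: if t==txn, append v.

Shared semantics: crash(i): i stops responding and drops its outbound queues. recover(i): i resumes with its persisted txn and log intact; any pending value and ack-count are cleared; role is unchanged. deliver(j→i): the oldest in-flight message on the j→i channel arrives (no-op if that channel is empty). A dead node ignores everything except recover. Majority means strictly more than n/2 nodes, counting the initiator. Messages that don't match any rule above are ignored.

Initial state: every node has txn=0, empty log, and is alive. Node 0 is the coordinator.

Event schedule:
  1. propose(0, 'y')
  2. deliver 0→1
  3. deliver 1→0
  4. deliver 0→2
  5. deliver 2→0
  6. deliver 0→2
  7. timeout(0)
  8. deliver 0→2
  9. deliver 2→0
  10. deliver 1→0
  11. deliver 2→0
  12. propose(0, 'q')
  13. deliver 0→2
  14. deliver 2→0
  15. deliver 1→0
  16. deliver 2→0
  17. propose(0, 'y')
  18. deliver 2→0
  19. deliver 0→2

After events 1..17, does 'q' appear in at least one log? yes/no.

e1 propose(0,'y'): 0[coor,t=1,-]
e2 deliver 0→1: 1[part,t=1,-]
e3 deliver 1→0: ·
e4 deliver 0→2: 2[part,t=1,-]
e5 deliver 2→0: 0[coor,t=1,y]
e6 deliver 0→2: 2[part,t=1,y]
e7 timeout(0): 0[coor,t=2,y]
e8 deliver 0→2: 2[part,t=2,y]
e9 deliver 2→0: ·
e10 deliver 1→0: ·
e11 deliver 2→0: ·
e12 propose(0,'q'): 0[coor,t=3,y]
e13 deliver 0→2: 2[part,t=3,y]
e14 deliver 2→0: ·
e15 deliver 1→0: ·
e16 deliver 2→0: ·
e17 propose(0,'y'): 0[coor,t=4,y]

no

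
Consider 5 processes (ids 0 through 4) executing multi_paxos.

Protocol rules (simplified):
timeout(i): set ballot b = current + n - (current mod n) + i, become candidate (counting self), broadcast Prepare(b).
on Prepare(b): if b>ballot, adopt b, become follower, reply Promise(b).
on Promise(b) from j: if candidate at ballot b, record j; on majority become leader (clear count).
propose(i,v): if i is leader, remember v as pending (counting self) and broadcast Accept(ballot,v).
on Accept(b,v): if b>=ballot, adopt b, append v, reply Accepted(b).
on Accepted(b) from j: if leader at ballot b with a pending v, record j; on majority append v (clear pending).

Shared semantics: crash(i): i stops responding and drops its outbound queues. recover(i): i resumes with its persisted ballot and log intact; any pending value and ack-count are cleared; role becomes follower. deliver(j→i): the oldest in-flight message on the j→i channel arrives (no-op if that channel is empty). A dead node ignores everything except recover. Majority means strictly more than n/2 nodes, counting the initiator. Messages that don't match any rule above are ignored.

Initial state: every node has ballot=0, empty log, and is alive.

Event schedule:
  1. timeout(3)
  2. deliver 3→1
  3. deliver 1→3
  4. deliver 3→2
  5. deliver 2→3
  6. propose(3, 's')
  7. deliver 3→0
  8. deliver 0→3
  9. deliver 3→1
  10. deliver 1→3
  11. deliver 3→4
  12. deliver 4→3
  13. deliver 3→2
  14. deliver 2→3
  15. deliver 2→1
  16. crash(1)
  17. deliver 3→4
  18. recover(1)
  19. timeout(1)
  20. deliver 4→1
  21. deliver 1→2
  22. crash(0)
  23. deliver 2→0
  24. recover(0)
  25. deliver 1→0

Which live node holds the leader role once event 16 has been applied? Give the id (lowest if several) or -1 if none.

3

1. timeout(3):  <3:cand b8 ->
2. deliver 3→1:  <1:foll b8 ->
3. deliver 1→3:  nop
4. deliver 3→2:  <2:foll b8 ->
5. deliver 2→3:  <3:lead b8 ->
6. propose(3,'s'):  nop
7. deliver 3→0:  <0:foll b8 ->
8. deliver 0→3:  nop
9. deliver 3→1:  <1:foll b8 s>
10. deliver 1→3:  nop
11. deliver 3→4:  <4:foll b8 ->
12. deliver 4→3:  nop
13. deliver 3→2:  <2:foll b8 s>
14. deliver 2→3:  <3:lead b8 s>
15. deliver 2→1:  nop
16. crash(1):  <1:✗foll b8 s>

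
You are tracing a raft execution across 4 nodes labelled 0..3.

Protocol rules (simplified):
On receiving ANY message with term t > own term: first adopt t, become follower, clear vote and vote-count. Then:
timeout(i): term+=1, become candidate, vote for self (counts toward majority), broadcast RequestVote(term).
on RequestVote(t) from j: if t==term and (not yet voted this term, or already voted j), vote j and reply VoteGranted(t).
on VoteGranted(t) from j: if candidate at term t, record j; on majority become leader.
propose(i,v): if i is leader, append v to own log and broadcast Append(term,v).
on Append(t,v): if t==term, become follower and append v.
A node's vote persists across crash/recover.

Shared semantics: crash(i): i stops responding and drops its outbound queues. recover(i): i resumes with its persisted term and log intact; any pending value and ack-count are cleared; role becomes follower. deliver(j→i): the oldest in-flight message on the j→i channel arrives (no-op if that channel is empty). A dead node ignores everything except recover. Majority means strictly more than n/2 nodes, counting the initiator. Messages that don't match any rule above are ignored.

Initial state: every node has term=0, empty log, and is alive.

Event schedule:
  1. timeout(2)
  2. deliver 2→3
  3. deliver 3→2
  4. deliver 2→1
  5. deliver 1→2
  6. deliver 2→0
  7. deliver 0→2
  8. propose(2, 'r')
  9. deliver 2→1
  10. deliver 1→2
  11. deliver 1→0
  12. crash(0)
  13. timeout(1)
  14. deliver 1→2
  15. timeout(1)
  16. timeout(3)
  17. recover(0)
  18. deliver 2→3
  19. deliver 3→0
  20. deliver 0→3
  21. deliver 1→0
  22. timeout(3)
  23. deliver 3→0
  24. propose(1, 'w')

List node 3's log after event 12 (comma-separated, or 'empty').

step 1 timeout(2): 2={cand,t=1,log=-}
step 2 deliver 2→3: 3={foll,t=1,log=-}
step 3 deliver 3→2: —
step 4 deliver 2→1: 1={foll,t=1,log=-}
step 5 deliver 1→2: 2={lead,t=1,log=-}
step 6 deliver 2→0: 0={foll,t=1,log=-}
step 7 deliver 0→2: —
step 8 propose(2,'r'): 2={lead,t=1,log=r}
step 9 deliver 2→1: 1={foll,t=1,log=r}
step 10 deliver 1→2: —
step 11 deliver 1→0: —
step 12 crash(0): 0={✗foll,t=1,log=-}

empty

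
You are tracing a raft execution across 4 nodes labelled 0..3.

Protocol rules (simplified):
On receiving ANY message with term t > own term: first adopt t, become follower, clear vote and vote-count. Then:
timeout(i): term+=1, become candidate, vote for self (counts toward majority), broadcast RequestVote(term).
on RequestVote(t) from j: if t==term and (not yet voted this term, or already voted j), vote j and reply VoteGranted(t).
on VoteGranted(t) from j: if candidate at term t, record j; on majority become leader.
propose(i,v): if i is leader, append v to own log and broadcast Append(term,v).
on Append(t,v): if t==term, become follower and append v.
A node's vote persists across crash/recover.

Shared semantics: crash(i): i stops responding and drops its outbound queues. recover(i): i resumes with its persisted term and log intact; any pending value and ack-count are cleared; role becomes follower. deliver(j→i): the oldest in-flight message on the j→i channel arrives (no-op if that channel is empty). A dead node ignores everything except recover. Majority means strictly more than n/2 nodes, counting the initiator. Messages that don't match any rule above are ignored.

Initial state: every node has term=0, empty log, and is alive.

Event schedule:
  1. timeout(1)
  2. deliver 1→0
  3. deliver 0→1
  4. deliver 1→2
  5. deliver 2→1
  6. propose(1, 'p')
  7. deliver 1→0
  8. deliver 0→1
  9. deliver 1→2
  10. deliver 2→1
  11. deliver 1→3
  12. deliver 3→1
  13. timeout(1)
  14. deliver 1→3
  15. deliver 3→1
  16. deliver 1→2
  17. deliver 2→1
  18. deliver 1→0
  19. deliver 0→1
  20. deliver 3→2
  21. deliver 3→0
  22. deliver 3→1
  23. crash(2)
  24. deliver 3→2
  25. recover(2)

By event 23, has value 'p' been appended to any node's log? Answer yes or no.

e1 timeout(1): 1[cand,t=1,-]
e2 deliver 1→0: 0[foll,t=1,-]
e3 deliver 0→1: ·
e4 deliver 1→2: 2[foll,t=1,-]
e5 deliver 2→1: 1[lead,t=1,-]
e6 propose(1,'p'): 1[lead,t=1,p]
e7 deliver 1→0: 0[foll,t=1,p]
e8 deliver 0→1: ·
e9 deliver 1→2: 2[foll,t=1,p]
e10 deliver 2→1: ·
e11 deliver 1→3: 3[foll,t=1,-]
e12 deliver 3→1: ·
e13 timeout(1): 1[cand,t=2,p]
e14 deliver 1→3: 3[foll,t=1,p]
e15 deliver 3→1: ·
e16 deliver 1→2: 2[foll,t=2,p]
e17 deliver 2→1: ·
e18 deliver 1→0: 0[foll,t=2,p]
e19 deliver 0→1: 1[lead,t=2,p]
e20 deliver 3→2: ·
e21 deliver 3→0: ·
e22 deliver 3→1: ·
e23 crash(2): 2[✗foll,t=2,p]

yes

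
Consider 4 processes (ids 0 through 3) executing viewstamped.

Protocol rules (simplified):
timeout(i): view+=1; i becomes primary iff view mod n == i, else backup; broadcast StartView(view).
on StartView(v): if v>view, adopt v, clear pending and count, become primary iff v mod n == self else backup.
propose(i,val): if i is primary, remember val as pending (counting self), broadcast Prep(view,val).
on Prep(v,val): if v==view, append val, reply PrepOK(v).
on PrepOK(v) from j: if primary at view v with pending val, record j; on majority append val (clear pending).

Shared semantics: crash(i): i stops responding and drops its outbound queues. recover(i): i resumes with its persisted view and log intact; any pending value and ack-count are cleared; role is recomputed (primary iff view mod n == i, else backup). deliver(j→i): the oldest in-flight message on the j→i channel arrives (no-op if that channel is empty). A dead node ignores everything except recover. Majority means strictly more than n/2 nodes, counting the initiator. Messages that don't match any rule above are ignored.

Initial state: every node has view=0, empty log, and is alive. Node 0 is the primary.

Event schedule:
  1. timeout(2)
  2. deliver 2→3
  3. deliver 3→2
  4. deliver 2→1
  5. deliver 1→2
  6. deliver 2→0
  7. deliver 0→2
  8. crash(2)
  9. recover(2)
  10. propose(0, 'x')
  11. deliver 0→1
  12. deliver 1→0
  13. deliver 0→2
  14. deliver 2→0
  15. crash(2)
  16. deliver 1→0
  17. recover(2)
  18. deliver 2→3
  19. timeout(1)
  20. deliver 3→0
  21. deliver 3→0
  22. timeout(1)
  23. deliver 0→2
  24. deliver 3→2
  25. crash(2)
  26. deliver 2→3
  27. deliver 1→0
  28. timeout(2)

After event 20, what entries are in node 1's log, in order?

step 1 timeout(2): 2={back,v=1,log=-}
step 2 deliver 2→3: 3={back,v=1,log=-}
step 3 deliver 3→2: —
step 4 deliver 2→1: 1={prim,v=1,log=-}
step 5 deliver 1→2: —
step 6 deliver 2→0: 0={back,v=1,log=-}
step 7 deliver 0→2: —
step 8 crash(2): 2={✗back,v=1,log=-}
step 9 recover(2): 2={back,v=1,log=-}
step 10 propose(0,'x'): —
step 11 deliver 0→1: —
step 12 deliver 1→0: —
step 13 deliver 0→2: —
step 14 deliver 2→0: —
step 15 crash(2): 2={✗back,v=1,log=-}
step 16 deliver 1→0: —
step 17 recover(2): 2={back,v=1,log=-}
step 18 deliver 2→3: —
step 19 timeout(1): 1={back,v=2,log=-}
step 20 deliver 3→0: —

empty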